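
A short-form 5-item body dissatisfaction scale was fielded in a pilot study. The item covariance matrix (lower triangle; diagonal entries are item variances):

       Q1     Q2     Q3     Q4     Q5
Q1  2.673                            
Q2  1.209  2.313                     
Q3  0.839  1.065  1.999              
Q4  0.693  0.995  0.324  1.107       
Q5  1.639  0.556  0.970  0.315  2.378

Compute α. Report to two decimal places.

α = 0.78

ΣVar(i) = 2.673 + 2.313 + 1.999 + 1.107 + 2.378 = 10.470
Sum of the distinct covariances = 8.605
σ²_total = 10.470 + 2 × 8.605 = 27.680
α = (k/(k−1))·(1 − ΣVar(i)/σ²_total) = (5/4)·(1 − 10.470/27.680) = 0.78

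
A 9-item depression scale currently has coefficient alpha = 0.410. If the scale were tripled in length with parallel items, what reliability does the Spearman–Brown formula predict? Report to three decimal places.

Length factor m = 3
α' = m·α / (1 + (m−1)·α)
   = 3 × 0.410 / (1 + (3 − 1) × 0.410)
   = 1.2300 / 1.8200 = 0.676

predicted reliability = 0.676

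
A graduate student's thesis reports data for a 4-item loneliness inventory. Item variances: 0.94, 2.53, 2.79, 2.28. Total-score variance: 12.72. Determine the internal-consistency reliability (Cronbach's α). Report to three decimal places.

Σσᵢ² = 0.94 + 2.53 + 2.79 + 2.28 = 8.54
α = (k/(k−1))·(1 − Σσᵢ²/σ²_total) = (4/3)·(1 − 8.54/12.72) = 0.438

α = 0.438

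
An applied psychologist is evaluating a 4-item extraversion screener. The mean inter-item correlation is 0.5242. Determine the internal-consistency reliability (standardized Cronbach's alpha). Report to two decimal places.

standardized Cronbach's alpha = 0.82

Standardized α = k·r̄ / (1 + (k−1)·r̄) = 4 × 0.5242 / (1 + 3 × 0.5242)
  = 2.0968 / 2.5726 = 0.82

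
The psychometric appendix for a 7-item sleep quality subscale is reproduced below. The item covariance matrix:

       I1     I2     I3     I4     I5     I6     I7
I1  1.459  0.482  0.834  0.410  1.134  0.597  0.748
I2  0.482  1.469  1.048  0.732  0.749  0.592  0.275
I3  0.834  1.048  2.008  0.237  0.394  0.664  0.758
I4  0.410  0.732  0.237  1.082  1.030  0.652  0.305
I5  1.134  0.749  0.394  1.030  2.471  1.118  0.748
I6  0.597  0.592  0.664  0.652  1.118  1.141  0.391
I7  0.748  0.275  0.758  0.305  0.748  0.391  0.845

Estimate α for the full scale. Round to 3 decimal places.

Σσᵢ² = 1.459 + 1.469 + 2.008 + 1.082 + 2.471 + 1.141 + 0.845 = 10.475
Σ_{i<j} σ_ij = 13.898
σ²_T = 10.475 + 2 × 13.898 = 38.271
α = (k/(k−1))·(1 − Σσᵢ²/σ²_T) = (7/6)·(1 − 10.475/38.271) = 0.847

α = 0.847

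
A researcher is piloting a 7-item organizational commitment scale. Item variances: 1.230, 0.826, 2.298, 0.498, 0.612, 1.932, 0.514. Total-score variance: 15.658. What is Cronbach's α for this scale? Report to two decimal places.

α = 0.58

sum of item variances = 1.230 + 0.826 + 2.298 + 0.498 + 0.612 + 1.932 + 0.514 = 7.910
α = (k/(k−1))·(1 − sum of item variances/total variance) = (7/6)·(1 − 7.910/15.658) = 0.58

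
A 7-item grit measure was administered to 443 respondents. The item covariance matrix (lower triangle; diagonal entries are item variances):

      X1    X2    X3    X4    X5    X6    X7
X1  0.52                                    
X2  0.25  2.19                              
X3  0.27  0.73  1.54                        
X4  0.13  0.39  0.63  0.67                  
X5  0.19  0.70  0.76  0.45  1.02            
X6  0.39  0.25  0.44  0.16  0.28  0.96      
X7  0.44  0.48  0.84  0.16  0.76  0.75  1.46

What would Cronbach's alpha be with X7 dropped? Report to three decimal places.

α = 0.763

Remaining items: X1, X2, X3, X4, X5, X6 (k = 6).
Σσᵢ² = 0.52 + 2.19 + 1.54 + 0.67 + 1.02 + 0.96 = 6.90
σ²_total = 6.90 + 2 × 6.02 = 18.94
α (item deleted) = (6/5)·(1 − 6.90/18.94) = 0.763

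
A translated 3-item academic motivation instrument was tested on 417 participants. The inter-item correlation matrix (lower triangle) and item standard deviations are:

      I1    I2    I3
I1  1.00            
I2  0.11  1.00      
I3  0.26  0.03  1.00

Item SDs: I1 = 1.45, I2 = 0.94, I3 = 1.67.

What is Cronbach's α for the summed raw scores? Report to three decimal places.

Cronbach's α = 0.334

Σσ²ᵢ = 1.45² + 0.94² + 1.67² = 5.7750
Covariances σ_ij = r_ij · s_i · s_j:
  σ(I1,I2) = 0.11 × 1.45 × 0.94 = 0.1499
  σ(I1,I3) = 0.26 × 1.45 × 1.67 = 0.6296
  σ(I2,I3) = 0.03 × 0.94 × 1.67 = 0.0471
σ²_T = Σσ²ᵢ + 2·Σσ_ij = 5.7750 + 2 × 0.8266 = 7.4282
α = (3/2)·(1 − 5.7750/7.4282) = 0.334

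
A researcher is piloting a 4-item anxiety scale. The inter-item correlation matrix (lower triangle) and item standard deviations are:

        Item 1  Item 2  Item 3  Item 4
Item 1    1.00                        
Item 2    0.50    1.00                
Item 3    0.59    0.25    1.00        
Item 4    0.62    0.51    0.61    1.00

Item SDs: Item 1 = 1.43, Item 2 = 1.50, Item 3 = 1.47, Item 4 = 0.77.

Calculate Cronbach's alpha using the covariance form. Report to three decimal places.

α = 0.771

Σσ²ᵢ = 1.43² + 1.50² + 1.47² + 0.77² = 7.0487
Covariances σ_ij = r_ij · s_i · s_j:
  σ(Item 1,Item 2) = 0.50 × 1.43 × 1.50 = 1.0725
  σ(Item 1,Item 3) = 0.59 × 1.43 × 1.47 = 1.2402
  σ(Item 1,Item 4) = 0.62 × 1.43 × 0.77 = 0.6827
  σ(Item 2,Item 3) = 0.25 × 1.50 × 1.47 = 0.5513
  σ(Item 2,Item 4) = 0.51 × 1.50 × 0.77 = 0.5891
  σ(Item 3,Item 4) = 0.61 × 1.47 × 0.77 = 0.6905
σ²_T = Σσ²ᵢ + 2·Σσ_ij = 7.0487 + 2 × 4.8263 = 16.7013
α = (4/3)·(1 − 7.0487/16.7013) = 0.771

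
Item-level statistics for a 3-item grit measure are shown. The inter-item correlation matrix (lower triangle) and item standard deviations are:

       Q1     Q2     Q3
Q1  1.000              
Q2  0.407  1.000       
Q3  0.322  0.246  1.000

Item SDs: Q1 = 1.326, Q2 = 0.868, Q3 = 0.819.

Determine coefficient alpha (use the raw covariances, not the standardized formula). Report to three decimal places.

coefficient alpha = 0.576

Σσ²ᵢ = 1.326² + 0.868² + 0.819² = 3.1825
Covariances σ_ij = r_ij · s_i · s_j:
  σ(Q1,Q2) = 0.407 × 1.326 × 0.868 = 0.4684
  σ(Q1,Q3) = 0.322 × 1.326 × 0.819 = 0.3497
  σ(Q2,Q3) = 0.246 × 0.868 × 0.819 = 0.1749
σ²_T = Σσ²ᵢ + 2·Σσ_ij = 3.1825 + 2 × 0.9930 = 5.1685
α = (3/2)·(1 − 3.1825/5.1685) = 0.576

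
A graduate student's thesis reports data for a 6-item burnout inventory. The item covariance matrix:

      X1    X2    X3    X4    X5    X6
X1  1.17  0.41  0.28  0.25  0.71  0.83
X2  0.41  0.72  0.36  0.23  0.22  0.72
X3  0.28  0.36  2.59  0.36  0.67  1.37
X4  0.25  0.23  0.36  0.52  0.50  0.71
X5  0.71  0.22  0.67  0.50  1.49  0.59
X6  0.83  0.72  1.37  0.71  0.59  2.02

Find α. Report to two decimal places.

ΣVar(i) = 1.17 + 0.72 + 2.59 + 0.52 + 1.49 + 2.02 = 8.51
Σ_{i<j} σ_ij = 8.21
Var(T) = 8.51 + 2 × 8.21 = 24.93
α = (k/(k−1))·(1 − ΣVar(i)/Var(T)) = (6/5)·(1 − 8.51/24.93) = 0.79

α = 0.79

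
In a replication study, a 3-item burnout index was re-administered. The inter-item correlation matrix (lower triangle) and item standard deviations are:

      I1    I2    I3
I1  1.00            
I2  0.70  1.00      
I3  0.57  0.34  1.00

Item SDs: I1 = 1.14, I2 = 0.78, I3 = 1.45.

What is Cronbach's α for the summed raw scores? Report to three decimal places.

Σσ²ᵢ = 1.14² + 0.78² + 1.45² = 4.0105
Covariances σ_ij = r_ij · s_i · s_j:
  σ(I1,I2) = 0.70 × 1.14 × 0.78 = 0.6224
  σ(I1,I3) = 0.57 × 1.14 × 1.45 = 0.9422
  σ(I2,I3) = 0.34 × 0.78 × 1.45 = 0.3845
σ²_T = Σσ²ᵢ + 2·Σσ_ij = 4.0105 + 2 × 1.9491 = 7.9087
α = (3/2)·(1 − 4.0105/7.9087) = 0.739

α = 0.739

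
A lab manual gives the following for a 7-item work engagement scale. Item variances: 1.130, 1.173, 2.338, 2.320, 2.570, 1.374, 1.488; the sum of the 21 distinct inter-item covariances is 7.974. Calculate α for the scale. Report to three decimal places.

sum of item variances = 1.130 + 1.173 + 2.338 + 2.320 + 2.570 + 1.374 + 1.488 = 12.393
Sum of distinct covariances = 7.974
total variance = sum of item variances + 2·Σcov = 12.393 + 2 × 7.974 = 28.341
α = (7/6)·(1 − 12.393/28.341) = 0.657

α = 0.657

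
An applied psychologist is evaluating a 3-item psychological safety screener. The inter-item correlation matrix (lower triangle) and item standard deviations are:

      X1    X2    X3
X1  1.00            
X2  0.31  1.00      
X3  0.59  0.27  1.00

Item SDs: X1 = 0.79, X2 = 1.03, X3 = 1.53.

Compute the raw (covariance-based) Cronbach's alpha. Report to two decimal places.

Cronbach's alpha = 0.61

Σσ²ᵢ = 0.79² + 1.03² + 1.53² = 4.0259
Covariances σ_ij = r_ij · s_i · s_j:
  σ(X1,X2) = 0.31 × 0.79 × 1.03 = 0.2522
  σ(X1,X3) = 0.59 × 0.79 × 1.53 = 0.7131
  σ(X2,X3) = 0.27 × 1.03 × 1.53 = 0.4255
σ²_T = Σσ²ᵢ + 2·Σσ_ij = 4.0259 + 2 × 1.3908 = 6.8075
α = (3/2)·(1 − 4.0259/6.8075) = 0.61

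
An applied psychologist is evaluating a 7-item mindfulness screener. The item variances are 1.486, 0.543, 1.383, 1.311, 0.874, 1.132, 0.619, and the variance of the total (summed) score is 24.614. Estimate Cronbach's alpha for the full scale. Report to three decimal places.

α = 0.818

sum of item variances = 1.486 + 0.543 + 1.383 + 1.311 + 0.874 + 1.132 + 0.619 = 7.348
α = (k/(k−1))·(1 − sum of item variances/total variance) = (7/6)·(1 − 7.348/24.614) = 0.818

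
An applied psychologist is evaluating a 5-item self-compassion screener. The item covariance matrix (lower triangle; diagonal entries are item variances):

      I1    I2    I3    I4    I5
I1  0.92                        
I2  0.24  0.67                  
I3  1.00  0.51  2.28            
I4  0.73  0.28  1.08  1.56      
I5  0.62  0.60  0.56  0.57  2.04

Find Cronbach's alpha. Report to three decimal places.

α = 0.780

sum of item variances = 0.92 + 0.67 + 2.28 + 1.56 + 2.04 = 7.47
Σ_{i<j} σ_ij = 6.19
σ²_T = 7.47 + 2 × 6.19 = 19.85
α = (k/(k−1))·(1 − sum of item variances/σ²_T) = (5/4)·(1 − 7.47/19.85) = 0.780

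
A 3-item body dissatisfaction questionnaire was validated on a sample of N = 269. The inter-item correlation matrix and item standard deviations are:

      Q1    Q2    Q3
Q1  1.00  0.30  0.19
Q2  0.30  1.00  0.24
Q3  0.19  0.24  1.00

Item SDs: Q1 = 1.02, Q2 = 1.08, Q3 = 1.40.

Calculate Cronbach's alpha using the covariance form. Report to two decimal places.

Cronbach's alpha = 0.47

Σσ²ᵢ = 1.02² + 1.08² + 1.40² = 4.1668
Covariances σ_ij = r_ij · s_i · s_j:
  σ(Q1,Q2) = 0.30 × 1.02 × 1.08 = 0.3305
  σ(Q1,Q3) = 0.19 × 1.02 × 1.40 = 0.2713
  σ(Q2,Q3) = 0.24 × 1.08 × 1.40 = 0.3629
σ²_T = Σσ²ᵢ + 2·Σσ_ij = 4.1668 + 2 × 0.9647 = 6.0962
α = (3/2)·(1 − 4.1668/6.0962) = 0.47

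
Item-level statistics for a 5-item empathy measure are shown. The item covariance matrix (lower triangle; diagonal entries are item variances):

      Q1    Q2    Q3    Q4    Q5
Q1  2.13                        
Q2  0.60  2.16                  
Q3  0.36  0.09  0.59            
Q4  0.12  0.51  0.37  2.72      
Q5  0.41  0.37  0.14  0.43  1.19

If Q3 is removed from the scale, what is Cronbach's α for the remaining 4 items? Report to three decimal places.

Remaining items: Q1, Q2, Q4, Q5 (k = 4).
Σσᵢ² = 2.13 + 2.16 + 2.72 + 1.19 = 8.20
Var(T) = 8.20 + 2 × 2.44 = 13.08
α (item deleted) = (4/3)·(1 − 8.20/13.08) = 0.497

Cronbach's α = 0.497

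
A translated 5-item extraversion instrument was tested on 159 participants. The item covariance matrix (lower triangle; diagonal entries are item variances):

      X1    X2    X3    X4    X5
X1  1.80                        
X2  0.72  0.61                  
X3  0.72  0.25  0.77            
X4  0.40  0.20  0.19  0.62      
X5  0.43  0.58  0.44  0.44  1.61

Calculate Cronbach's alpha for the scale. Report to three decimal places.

sum of item variances = 1.80 + 0.61 + 0.77 + 0.62 + 1.61 = 5.41
Σ_{i<j} σ_ij = 4.37
σ²_total = 5.41 + 2 × 4.37 = 14.15
α = (k/(k−1))·(1 − sum of item variances/σ²_total) = (5/4)·(1 − 5.41/14.15) = 0.772

Cronbach's alpha = 0.772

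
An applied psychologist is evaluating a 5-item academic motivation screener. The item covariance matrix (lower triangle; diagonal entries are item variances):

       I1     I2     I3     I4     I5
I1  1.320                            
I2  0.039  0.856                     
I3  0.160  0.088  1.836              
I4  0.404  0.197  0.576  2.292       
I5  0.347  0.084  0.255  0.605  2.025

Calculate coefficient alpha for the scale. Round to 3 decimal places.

ΣVar(i) = 1.320 + 0.856 + 1.836 + 2.292 + 2.025 = 8.329
Sum of the distinct covariances = 2.755
σ²_T = 8.329 + 2 × 2.755 = 13.839
α = (k/(k−1))·(1 − ΣVar(i)/σ²_T) = (5/4)·(1 − 8.329/13.839) = 0.498

coefficient alpha = 0.498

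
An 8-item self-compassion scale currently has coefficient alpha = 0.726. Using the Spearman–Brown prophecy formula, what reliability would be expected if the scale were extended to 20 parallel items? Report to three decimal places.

Length factor m = 20/8 = 2.5000
α' = m·α / (1 + (m−1)·α)
   = 20/8 × 0.726 / (1 + (20/8 − 1) × 0.726)
   = 1.8150 / 2.0890 = 0.869

predicted reliability = 0.869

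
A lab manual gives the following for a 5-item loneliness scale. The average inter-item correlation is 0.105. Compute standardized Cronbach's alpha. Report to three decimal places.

Standardized α = k·r̄ / (1 + (k−1)·r̄) = 5 × 0.105 / (1 + 4 × 0.105)
  = 0.5250 / 1.4200 = 0.370

standardized Cronbach's alpha = 0.370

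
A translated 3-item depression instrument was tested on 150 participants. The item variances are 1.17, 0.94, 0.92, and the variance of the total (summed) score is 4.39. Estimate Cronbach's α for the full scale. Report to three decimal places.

ΣVar(i) = 1.17 + 0.94 + 0.92 = 3.03
α = (k/(k−1))·(1 − ΣVar(i)/total variance) = (3/2)·(1 − 3.03/4.39) = 0.465

Cronbach's α = 0.465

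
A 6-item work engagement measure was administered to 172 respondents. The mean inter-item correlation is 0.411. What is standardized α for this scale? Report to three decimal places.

standardized α = 0.807

Standardized α = k·r̄ / (1 + (k−1)·r̄) = 6 × 0.411 / (1 + 5 × 0.411)
  = 2.4660 / 3.0550 = 0.807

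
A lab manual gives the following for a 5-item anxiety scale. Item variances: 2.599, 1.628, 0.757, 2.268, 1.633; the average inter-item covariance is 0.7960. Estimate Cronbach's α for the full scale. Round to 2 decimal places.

sum of item variances = 2.599 + 1.628 + 0.757 + 2.268 + 1.633 = 8.885
Sum of the 10 distinct covariances = 10 × 0.7960 = 7.9600
σ²_T = sum of item variances + 2·Σcov = 8.885 + 2 × 7.9600 = 24.8050
α = (5/4)·(1 − 8.885/24.8050) = 0.80

Cronbach's α = 0.80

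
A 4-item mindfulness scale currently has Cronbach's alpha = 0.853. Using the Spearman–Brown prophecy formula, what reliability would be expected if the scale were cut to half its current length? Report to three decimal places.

predicted reliability = 0.744

Length factor m = 1/2
α' = m·α / (1 − (1−m)·α)
   = 1/2 × 0.853 / (1 − (1 − 1/2) × 0.853)
   = 0.4265 / 0.5735 = 0.744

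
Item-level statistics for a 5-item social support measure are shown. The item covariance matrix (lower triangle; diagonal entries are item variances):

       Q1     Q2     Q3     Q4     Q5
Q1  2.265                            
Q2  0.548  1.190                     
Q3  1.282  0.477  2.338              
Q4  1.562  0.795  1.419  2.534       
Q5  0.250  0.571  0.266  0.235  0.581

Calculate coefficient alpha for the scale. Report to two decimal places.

Σσ²ᵢ = 2.265 + 1.190 + 2.338 + 2.534 + 0.581 = 8.908
Σ_{i<j} σ_ij = 7.405
σ²_T = 8.908 + 2 × 7.405 = 23.718
α = (k/(k−1))·(1 − Σσ²ᵢ/σ²_T) = (5/4)·(1 − 8.908/23.718) = 0.78

coefficient alpha = 0.78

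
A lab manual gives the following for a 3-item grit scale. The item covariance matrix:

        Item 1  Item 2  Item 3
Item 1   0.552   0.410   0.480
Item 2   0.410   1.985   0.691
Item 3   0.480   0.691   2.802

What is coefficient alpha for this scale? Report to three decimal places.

coefficient alpha = 0.558

Σσᵢ² = 0.552 + 1.985 + 2.802 = 5.339
Σ_{i<j} σ_ij = 1.581
σ²_total = 5.339 + 2 × 1.581 = 8.501
α = (k/(k−1))·(1 − Σσᵢ²/σ²_total) = (3/2)·(1 − 5.339/8.501) = 0.558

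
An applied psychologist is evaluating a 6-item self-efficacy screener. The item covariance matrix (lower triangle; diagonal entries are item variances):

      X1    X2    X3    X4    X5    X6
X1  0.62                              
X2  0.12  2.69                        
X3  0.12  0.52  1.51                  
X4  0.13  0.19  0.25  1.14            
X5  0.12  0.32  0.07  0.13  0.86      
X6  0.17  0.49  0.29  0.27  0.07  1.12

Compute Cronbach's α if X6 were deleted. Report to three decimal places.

Remaining items: X1, X2, X3, X4, X5 (k = 5).
sum of item variances = 0.62 + 2.69 + 1.51 + 1.14 + 0.86 = 6.82
σ²_total = 6.82 + 2 × 1.97 = 10.76
α (item deleted) = (5/4)·(1 − 6.82/10.76) = 0.458

α = 0.458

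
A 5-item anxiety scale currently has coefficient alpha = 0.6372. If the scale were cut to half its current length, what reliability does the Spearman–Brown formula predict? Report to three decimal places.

Length factor m = 1/2
α' = m·α / (1 − (1−m)·α)
   = 1/2 × 0.6372 / (1 − (1 − 1/2) × 0.6372)
   = 0.3186 / 0.6814 = 0.468

predicted reliability = 0.468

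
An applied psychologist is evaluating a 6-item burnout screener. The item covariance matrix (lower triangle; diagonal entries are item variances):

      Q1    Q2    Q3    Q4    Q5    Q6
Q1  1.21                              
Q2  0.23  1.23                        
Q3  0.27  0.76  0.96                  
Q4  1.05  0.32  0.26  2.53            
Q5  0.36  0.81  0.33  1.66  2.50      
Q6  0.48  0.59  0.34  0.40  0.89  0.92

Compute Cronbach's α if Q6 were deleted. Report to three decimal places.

Cronbach's α = 0.737

Remaining items: Q1, Q2, Q3, Q4, Q5 (k = 5).
Σσᵢ² = 1.21 + 1.23 + 0.96 + 2.53 + 2.50 = 8.43
σ²_T = 8.43 + 2 × 6.05 = 20.53
α (item deleted) = (5/4)·(1 − 8.43/20.53) = 0.737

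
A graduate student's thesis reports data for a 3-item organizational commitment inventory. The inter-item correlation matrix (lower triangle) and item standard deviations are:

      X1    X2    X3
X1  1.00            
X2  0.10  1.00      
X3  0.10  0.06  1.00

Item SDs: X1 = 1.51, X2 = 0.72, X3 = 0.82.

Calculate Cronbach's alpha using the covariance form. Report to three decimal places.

Σσ²ᵢ = 1.51² + 0.72² + 0.82² = 3.4709
Covariances σ_ij = r_ij · s_i · s_j:
  σ(X1,X2) = 0.10 × 1.51 × 0.72 = 0.1087
  σ(X1,X3) = 0.10 × 1.51 × 0.82 = 0.1238
  σ(X2,X3) = 0.06 × 0.72 × 0.82 = 0.0354
σ²_T = Σσ²ᵢ + 2·Σσ_ij = 3.4709 + 2 × 0.2679 = 4.0067
α = (3/2)·(1 − 3.4709/4.0067) = 0.201

Cronbach's alpha = 0.201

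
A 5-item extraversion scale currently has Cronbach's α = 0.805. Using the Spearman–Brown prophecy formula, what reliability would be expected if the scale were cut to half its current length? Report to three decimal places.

predicted reliability = 0.674

Length factor m = 1/2
α' = m·α / (1 − (1−m)·α)
   = 1/2 × 0.805 / (1 − (1 − 1/2) × 0.805)
   = 0.4025 / 0.5975 = 0.674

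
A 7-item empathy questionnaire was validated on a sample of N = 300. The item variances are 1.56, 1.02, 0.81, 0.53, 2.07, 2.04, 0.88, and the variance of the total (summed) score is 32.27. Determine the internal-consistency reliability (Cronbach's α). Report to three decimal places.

Cronbach's α = 0.845

sum of item variances = 1.56 + 1.02 + 0.81 + 0.53 + 2.07 + 2.04 + 0.88 = 8.91
α = (k/(k−1))·(1 − sum of item variances/Var(T)) = (7/6)·(1 − 8.91/32.27) = 0.845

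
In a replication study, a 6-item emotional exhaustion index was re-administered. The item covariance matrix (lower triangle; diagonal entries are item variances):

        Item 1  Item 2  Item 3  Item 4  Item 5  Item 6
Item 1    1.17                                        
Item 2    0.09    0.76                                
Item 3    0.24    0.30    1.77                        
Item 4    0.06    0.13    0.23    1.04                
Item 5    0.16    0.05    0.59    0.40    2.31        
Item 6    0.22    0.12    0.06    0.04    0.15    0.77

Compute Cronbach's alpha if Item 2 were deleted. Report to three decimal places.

Remaining items: Item 1, Item 3, Item 4, Item 5, Item 6 (k = 5).
Σσ²ᵢ = 1.17 + 1.77 + 1.04 + 2.31 + 0.77 = 7.06
total variance = 7.06 + 2 × 2.15 = 11.36
α (item deleted) = (5/4)·(1 − 7.06/11.36) = 0.473

Cronbach's alpha = 0.473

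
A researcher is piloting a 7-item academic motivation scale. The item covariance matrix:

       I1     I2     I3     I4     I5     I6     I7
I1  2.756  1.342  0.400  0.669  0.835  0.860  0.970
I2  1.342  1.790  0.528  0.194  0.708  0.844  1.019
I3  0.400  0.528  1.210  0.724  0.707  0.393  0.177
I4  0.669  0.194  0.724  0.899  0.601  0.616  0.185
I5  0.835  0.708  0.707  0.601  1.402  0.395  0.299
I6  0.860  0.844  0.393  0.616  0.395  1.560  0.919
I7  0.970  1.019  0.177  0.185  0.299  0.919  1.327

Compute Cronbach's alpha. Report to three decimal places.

Cronbach's alpha = 0.828

ΣVar(i) = 2.756 + 1.790 + 1.210 + 0.899 + 1.402 + 1.560 + 1.327 = 10.944
Sum of the distinct covariances = 13.385
total variance = 10.944 + 2 × 13.385 = 37.714
α = (k/(k−1))·(1 − ΣVar(i)/total variance) = (7/6)·(1 − 10.944/37.714) = 0.828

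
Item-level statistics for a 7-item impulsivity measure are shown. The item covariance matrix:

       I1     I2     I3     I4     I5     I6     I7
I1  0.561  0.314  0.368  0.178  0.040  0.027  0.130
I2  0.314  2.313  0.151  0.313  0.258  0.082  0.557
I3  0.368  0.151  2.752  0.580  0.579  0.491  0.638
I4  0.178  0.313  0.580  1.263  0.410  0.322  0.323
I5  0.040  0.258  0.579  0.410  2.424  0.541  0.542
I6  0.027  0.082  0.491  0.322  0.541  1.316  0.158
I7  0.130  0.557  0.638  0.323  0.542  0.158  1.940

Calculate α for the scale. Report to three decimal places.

α = 0.615

sum of item variances = 0.561 + 2.313 + 2.752 + 1.263 + 2.424 + 1.316 + 1.940 = 12.569
Σ_{i<j} σ_ij = 7.002
σ²_total = 12.569 + 2 × 7.002 = 26.573
α = (k/(k−1))·(1 − sum of item variances/σ²_total) = (7/6)·(1 − 12.569/26.573) = 0.615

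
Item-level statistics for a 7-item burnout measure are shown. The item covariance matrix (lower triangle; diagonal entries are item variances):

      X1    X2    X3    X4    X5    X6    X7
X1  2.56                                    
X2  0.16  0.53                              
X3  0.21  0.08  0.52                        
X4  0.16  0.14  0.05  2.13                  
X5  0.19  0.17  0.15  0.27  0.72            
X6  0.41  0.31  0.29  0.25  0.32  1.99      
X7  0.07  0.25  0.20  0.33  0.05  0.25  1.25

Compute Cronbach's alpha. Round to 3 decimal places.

α = 0.549

ΣVar(i) = 2.56 + 0.53 + 0.52 + 2.13 + 0.72 + 1.99 + 1.25 = 9.70
Σ_{i<j} σ_ij = 4.31
σ²_total = 9.70 + 2 × 4.31 = 18.32
α = (k/(k−1))·(1 − ΣVar(i)/σ²_total) = (7/6)·(1 − 9.70/18.32) = 0.549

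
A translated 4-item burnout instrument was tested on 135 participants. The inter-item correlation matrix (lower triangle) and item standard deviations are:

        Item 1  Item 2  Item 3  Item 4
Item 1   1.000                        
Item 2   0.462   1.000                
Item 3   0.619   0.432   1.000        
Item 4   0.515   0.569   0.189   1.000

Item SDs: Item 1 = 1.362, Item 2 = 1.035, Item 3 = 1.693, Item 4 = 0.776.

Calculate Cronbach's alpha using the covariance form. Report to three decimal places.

Σσ²ᵢ = 1.362² + 1.035² + 1.693² + 0.776² = 6.3947
Covariances σ_ij = r_ij · s_i · s_j:
  σ(Item 1,Item 2) = 0.462 × 1.362 × 1.035 = 0.6513
  σ(Item 1,Item 3) = 0.619 × 1.362 × 1.693 = 1.4273
  σ(Item 1,Item 4) = 0.515 × 1.362 × 0.776 = 0.5443
  σ(Item 2,Item 3) = 0.432 × 1.035 × 1.693 = 0.7570
  σ(Item 2,Item 4) = 0.569 × 1.035 × 0.776 = 0.4570
  σ(Item 3,Item 4) = 0.189 × 1.693 × 0.776 = 0.2483
σ²_T = Σσ²ᵢ + 2·Σσ_ij = 6.3947 + 2 × 4.0852 = 14.5651
α = (4/3)·(1 − 6.3947/14.5651) = 0.748

Cronbach's alpha = 0.748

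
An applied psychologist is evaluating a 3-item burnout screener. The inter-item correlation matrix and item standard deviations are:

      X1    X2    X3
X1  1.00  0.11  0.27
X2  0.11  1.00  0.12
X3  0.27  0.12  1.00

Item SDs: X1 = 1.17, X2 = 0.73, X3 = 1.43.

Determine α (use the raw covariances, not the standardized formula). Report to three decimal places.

α = 0.381

Σσ²ᵢ = 1.17² + 0.73² + 1.43² = 3.9467
Covariances σ_ij = r_ij · s_i · s_j:
  σ(X1,X2) = 0.11 × 1.17 × 0.73 = 0.0940
  σ(X1,X3) = 0.27 × 1.17 × 1.43 = 0.4517
  σ(X2,X3) = 0.12 × 0.73 × 1.43 = 0.1253
σ²_T = Σσ²ᵢ + 2·Σσ_ij = 3.9467 + 2 × 0.6710 = 5.2887
α = (3/2)·(1 − 3.9467/5.2887) = 0.381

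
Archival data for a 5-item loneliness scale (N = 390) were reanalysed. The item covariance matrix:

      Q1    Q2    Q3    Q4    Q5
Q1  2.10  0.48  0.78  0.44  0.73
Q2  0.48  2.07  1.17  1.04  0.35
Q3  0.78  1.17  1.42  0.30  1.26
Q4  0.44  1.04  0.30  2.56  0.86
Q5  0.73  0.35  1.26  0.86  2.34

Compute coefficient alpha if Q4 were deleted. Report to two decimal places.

α = 0.73

Remaining items: Q1, Q2, Q3, Q5 (k = 4).
sum of item variances = 2.10 + 2.07 + 1.42 + 2.34 = 7.93
σ²_total = 7.93 + 2 × 4.77 = 17.47
α (item deleted) = (4/3)·(1 − 7.93/17.47) = 0.73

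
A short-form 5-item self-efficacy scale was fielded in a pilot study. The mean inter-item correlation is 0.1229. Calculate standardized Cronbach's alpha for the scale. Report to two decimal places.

standardized Cronbach's alpha = 0.41

Standardized α = k·r̄ / (1 + (k−1)·r̄) = 5 × 0.1229 / (1 + 4 × 0.1229)
  = 0.6145 / 1.4916 = 0.41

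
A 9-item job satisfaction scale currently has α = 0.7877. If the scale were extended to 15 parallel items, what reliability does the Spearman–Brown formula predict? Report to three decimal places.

predicted reliability = 0.861

Length factor m = 15/9 = 1.6667
α' = m·α / (1 + (m−1)·α)
   = 15/9 × 0.7877 / (1 + (15/9 − 1) × 0.7877)
   = 1.3128 / 1.5251 = 0.861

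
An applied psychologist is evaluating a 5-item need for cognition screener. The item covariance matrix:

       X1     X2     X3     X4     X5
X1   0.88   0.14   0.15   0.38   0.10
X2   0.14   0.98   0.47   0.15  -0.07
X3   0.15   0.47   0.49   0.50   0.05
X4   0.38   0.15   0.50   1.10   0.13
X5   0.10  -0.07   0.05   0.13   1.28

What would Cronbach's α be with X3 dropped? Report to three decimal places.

Remaining items: X1, X2, X4, X5 (k = 4).
Σσ²ᵢ = 0.88 + 0.98 + 1.10 + 1.28 = 4.24
Var(T) = 4.24 + 2 × 0.83 = 5.90
α (item deleted) = (4/3)·(1 − 4.24/5.90) = 0.375

Cronbach's α = 0.375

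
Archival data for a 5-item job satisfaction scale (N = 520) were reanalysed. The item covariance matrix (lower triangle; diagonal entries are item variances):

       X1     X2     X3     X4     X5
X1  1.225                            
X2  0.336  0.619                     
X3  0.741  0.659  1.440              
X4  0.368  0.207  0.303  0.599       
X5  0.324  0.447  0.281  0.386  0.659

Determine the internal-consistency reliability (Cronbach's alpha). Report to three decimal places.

ΣVar(i) = 1.225 + 0.619 + 1.440 + 0.599 + 0.659 = 4.542
Sum of the distinct covariances = 4.052
σ²_total = 4.542 + 2 × 4.052 = 12.646
α = (k/(k−1))·(1 − ΣVar(i)/σ²_total) = (5/4)·(1 − 4.542/12.646) = 0.801

α = 0.801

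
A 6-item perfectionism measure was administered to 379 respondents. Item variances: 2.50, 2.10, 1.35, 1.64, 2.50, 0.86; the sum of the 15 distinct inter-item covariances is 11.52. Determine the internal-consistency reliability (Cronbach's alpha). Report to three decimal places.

Cronbach's alpha = 0.813

Σσ²ᵢ = 2.50 + 2.10 + 1.35 + 1.64 + 2.50 + 0.86 = 10.95
Sum of distinct covariances = 11.52
σ²_T = Σσ²ᵢ + 2·Σcov = 10.95 + 2 × 11.52 = 33.99
α = (6/5)·(1 − 10.95/33.99) = 0.813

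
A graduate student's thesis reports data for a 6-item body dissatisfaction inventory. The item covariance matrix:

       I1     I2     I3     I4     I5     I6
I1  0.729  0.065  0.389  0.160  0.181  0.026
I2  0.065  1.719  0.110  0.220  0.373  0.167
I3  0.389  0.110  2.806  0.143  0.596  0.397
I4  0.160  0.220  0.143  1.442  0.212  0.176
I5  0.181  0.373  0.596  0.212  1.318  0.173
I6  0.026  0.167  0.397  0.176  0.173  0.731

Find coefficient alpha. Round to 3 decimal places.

sum of item variances = 0.729 + 1.719 + 2.806 + 1.442 + 1.318 + 0.731 = 8.745
Sum of the distinct covariances = 3.388
Var(T) = 8.745 + 2 × 3.388 = 15.521
α = (k/(k−1))·(1 − sum of item variances/Var(T)) = (6/5)·(1 − 8.745/15.521) = 0.524

coefficient alpha = 0.524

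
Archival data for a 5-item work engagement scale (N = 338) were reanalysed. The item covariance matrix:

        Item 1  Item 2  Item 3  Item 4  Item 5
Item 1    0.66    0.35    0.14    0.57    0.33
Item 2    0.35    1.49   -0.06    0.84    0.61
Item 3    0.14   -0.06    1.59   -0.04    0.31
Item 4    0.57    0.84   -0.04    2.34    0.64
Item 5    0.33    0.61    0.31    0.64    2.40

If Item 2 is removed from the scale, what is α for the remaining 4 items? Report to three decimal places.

α = 0.478

Remaining items: Item 1, Item 3, Item 4, Item 5 (k = 4).
Σσᵢ² = 0.66 + 1.59 + 2.34 + 2.40 = 6.99
σ²_total = 6.99 + 2 × 1.95 = 10.89
α (item deleted) = (4/3)·(1 − 6.99/10.89) = 0.478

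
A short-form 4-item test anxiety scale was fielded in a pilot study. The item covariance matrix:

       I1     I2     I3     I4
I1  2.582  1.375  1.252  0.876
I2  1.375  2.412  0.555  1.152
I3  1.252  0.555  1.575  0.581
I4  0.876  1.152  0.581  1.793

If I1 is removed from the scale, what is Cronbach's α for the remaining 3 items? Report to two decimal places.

Cronbach's α = 0.66

Remaining items: I2, I3, I4 (k = 3).
Σσᵢ² = 2.412 + 1.575 + 1.793 = 5.780
σ²_total = 5.780 + 2 × 2.288 = 10.356
α (item deleted) = (3/2)·(1 − 5.780/10.356) = 0.66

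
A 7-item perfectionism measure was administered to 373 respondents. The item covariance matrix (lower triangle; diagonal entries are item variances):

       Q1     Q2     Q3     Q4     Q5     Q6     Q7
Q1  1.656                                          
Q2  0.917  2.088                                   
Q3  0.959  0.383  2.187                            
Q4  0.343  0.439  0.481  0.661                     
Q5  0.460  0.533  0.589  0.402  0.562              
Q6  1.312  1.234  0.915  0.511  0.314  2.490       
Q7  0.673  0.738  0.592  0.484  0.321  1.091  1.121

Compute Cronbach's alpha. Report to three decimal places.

Σσ²ᵢ = 1.656 + 2.088 + 2.187 + 0.661 + 0.562 + 2.490 + 1.121 = 10.765
Sum of the distinct covariances = 13.691
σ²_T = 10.765 + 2 × 13.691 = 38.147
α = (k/(k−1))·(1 − Σσ²ᵢ/σ²_T) = (7/6)·(1 − 10.765/38.147) = 0.837

Cronbach's alpha = 0.837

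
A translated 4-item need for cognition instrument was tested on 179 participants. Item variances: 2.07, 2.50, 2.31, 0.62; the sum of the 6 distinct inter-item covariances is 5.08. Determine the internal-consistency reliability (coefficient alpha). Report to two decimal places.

Σσ²ᵢ = 2.07 + 2.50 + 2.31 + 0.62 = 7.50
Sum of distinct covariances = 5.08
σ²_T = Σσ²ᵢ + 2·Σcov = 7.50 + 2 × 5.08 = 17.66
α = (4/3)·(1 − 7.50/17.66) = 0.77

α = 0.77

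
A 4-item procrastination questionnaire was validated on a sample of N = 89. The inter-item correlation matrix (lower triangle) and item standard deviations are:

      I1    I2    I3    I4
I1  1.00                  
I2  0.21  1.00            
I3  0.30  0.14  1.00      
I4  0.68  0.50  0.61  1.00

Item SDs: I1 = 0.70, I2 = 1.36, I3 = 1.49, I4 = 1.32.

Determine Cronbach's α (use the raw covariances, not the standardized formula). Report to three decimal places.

Cronbach's α = 0.704

Σσ²ᵢ = 0.70² + 1.36² + 1.49² + 1.32² = 6.3021
Covariances σ_ij = r_ij · s_i · s_j:
  σ(I1,I2) = 0.21 × 0.70 × 1.36 = 0.1999
  σ(I1,I3) = 0.30 × 0.70 × 1.49 = 0.3129
  σ(I1,I4) = 0.68 × 0.70 × 1.32 = 0.6283
  σ(I2,I3) = 0.14 × 1.36 × 1.49 = 0.2837
  σ(I2,I4) = 0.50 × 1.36 × 1.32 = 0.8976
  σ(I3,I4) = 0.61 × 1.49 × 1.32 = 1.1997
σ²_T = Σσ²ᵢ + 2·Σσ_ij = 6.3021 + 2 × 3.5221 = 13.3463
α = (4/3)·(1 − 6.3021/13.3463) = 0.704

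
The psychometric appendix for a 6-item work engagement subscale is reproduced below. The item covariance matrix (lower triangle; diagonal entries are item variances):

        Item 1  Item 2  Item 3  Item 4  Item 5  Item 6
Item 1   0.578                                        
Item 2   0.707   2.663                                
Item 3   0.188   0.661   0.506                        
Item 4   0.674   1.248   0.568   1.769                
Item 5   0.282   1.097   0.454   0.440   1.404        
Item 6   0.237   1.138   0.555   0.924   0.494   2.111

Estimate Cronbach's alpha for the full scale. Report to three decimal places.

Cronbach's alpha = 0.818

sum of item variances = 0.578 + 2.663 + 0.506 + 1.769 + 1.404 + 2.111 = 9.031
Σ_{i<j} σ_ij = 9.667
σ²_T = 9.031 + 2 × 9.667 = 28.365
α = (k/(k−1))·(1 − sum of item variances/σ²_T) = (6/5)·(1 − 9.031/28.365) = 0.818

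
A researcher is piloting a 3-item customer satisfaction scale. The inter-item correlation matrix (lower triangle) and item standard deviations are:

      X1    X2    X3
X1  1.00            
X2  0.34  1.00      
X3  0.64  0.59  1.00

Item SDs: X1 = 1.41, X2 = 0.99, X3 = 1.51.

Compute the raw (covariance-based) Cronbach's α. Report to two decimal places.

Σσ²ᵢ = 1.41² + 0.99² + 1.51² = 5.2483
Covariances σ_ij = r_ij · s_i · s_j:
  σ(X1,X2) = 0.34 × 1.41 × 0.99 = 0.4746
  σ(X1,X3) = 0.64 × 1.41 × 1.51 = 1.3626
  σ(X2,X3) = 0.59 × 0.99 × 1.51 = 0.8820
σ²_T = Σσ²ᵢ + 2·Σσ_ij = 5.2483 + 2 × 2.7192 = 10.6867
α = (3/2)·(1 − 5.2483/10.6867) = 0.76

α = 0.76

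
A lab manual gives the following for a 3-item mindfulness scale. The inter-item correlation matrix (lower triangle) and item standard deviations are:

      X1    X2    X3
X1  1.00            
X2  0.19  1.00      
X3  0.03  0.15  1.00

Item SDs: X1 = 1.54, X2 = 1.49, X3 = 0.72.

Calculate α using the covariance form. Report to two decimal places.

Σσ²ᵢ = 1.54² + 1.49² + 0.72² = 5.1101
Covariances σ_ij = r_ij · s_i · s_j:
  σ(X1,X2) = 0.19 × 1.54 × 1.49 = 0.4360
  σ(X1,X3) = 0.03 × 1.54 × 0.72 = 0.0333
  σ(X2,X3) = 0.15 × 1.49 × 0.72 = 0.1609
σ²_T = Σσ²ᵢ + 2·Σσ_ij = 5.1101 + 2 × 0.6302 = 6.3705
α = (3/2)·(1 − 5.1101/6.3705) = 0.30

α = 0.30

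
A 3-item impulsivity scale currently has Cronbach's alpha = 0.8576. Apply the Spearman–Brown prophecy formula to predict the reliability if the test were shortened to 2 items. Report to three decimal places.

Length factor m = 2/3 = 0.6667
α' = m·α / (1 − (1−m)·α)
   = 2/3 × 0.8576 / (1 − (1 − 2/3) × 0.8576)
   = 0.5717 / 0.7141 = 0.801

predicted reliability = 0.801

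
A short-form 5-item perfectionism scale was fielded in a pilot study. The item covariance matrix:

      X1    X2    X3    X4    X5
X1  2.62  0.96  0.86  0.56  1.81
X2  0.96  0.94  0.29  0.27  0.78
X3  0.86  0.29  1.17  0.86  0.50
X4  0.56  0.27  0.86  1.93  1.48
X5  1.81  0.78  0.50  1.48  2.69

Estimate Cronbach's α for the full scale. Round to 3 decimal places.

α = 0.802

Σσᵢ² = 2.62 + 0.94 + 1.17 + 1.93 + 2.69 = 9.35
Σ_{i<j} σ_ij = 8.37
Var(T) = 9.35 + 2 × 8.37 = 26.09
α = (k/(k−1))·(1 − Σσᵢ²/Var(T)) = (5/4)·(1 − 9.35/26.09) = 0.802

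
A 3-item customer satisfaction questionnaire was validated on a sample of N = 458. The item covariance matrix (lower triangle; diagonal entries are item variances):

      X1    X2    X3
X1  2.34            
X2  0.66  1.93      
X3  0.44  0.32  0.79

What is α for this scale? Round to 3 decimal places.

ΣVar(i) = 2.34 + 1.93 + 0.79 = 5.06
Sum of the distinct covariances = 1.42
total variance = 5.06 + 2 × 1.42 = 7.90
α = (k/(k−1))·(1 − ΣVar(i)/total variance) = (3/2)·(1 − 5.06/7.90) = 0.539

α = 0.539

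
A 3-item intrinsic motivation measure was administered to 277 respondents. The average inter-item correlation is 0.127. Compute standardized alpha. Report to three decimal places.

α = 0.304

Standardized α = k·r̄ / (1 + (k−1)·r̄) = 3 × 0.127 / (1 + 2 × 0.127)
  = 0.3810 / 1.2540 = 0.304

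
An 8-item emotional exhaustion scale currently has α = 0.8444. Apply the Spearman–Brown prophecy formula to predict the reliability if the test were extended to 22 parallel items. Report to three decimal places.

Length factor m = 22/8 = 2.7500
α' = m·α / (1 + (m−1)·α)
   = 22/8 × 0.8444 / (1 + (22/8 − 1) × 0.8444)
   = 2.3221 / 2.4777 = 0.937

predicted reliability = 0.937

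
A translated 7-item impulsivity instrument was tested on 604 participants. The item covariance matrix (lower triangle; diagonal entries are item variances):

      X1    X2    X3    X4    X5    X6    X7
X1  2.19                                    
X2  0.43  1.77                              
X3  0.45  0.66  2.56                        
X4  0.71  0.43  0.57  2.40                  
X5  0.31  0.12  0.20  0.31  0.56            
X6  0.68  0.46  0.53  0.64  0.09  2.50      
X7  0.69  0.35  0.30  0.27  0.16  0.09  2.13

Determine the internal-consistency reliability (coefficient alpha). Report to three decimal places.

Σσ²ᵢ = 2.19 + 1.77 + 2.56 + 2.40 + 0.56 + 2.50 + 2.13 = 14.11
Σ_{i<j} σ_ij = 8.45
σ²_total = 14.11 + 2 × 8.45 = 31.01
α = (k/(k−1))·(1 − Σσ²ᵢ/σ²_total) = (7/6)·(1 − 14.11/31.01) = 0.636

α = 0.636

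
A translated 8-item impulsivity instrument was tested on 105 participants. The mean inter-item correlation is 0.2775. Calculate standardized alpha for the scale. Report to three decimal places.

standardized alpha = 0.754

Standardized α = k·r̄ / (1 + (k−1)·r̄) = 8 × 0.2775 / (1 + 7 × 0.2775)
  = 2.2200 / 2.9425 = 0.754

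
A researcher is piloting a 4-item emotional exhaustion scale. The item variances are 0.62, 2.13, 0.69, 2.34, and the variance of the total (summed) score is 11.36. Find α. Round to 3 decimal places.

α = 0.655

sum of item variances = 0.62 + 2.13 + 0.69 + 2.34 = 5.78
α = (k/(k−1))·(1 − sum of item variances/Var(T)) = (4/3)·(1 − 5.78/11.36) = 0.655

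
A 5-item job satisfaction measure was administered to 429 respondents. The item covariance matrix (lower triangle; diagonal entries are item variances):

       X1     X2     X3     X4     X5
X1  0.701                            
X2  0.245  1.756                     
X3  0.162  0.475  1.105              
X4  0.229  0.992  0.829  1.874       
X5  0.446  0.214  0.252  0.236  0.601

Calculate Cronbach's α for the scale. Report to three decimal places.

Cronbach's α = 0.718

sum of item variances = 0.701 + 1.756 + 1.105 + 1.874 + 0.601 = 6.037
Sum of the distinct covariances = 4.080
Var(T) = 6.037 + 2 × 4.080 = 14.197
α = (k/(k−1))·(1 − sum of item variances/Var(T)) = (5/4)·(1 − 6.037/14.197) = 0.718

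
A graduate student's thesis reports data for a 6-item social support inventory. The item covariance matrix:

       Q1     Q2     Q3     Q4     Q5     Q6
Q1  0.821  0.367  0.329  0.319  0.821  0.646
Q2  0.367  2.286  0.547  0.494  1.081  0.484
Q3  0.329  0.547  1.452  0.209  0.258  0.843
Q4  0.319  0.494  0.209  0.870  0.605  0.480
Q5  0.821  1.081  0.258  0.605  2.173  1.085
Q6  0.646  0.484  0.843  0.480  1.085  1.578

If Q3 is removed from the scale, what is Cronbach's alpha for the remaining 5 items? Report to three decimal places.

Remaining items: Q1, Q2, Q4, Q5, Q6 (k = 5).
Σσ²ᵢ = 0.821 + 2.286 + 0.870 + 2.173 + 1.578 = 7.728
Var(T) = 7.728 + 2 × 6.382 = 20.492
α (item deleted) = (5/4)·(1 − 7.728/20.492) = 0.779

Cronbach's alpha = 0.779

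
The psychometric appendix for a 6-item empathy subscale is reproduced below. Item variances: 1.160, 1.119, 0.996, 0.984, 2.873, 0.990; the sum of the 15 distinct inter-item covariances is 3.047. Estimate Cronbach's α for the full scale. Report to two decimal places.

α = 0.51

Σσ²ᵢ = 1.160 + 1.119 + 0.996 + 0.984 + 2.873 + 0.990 = 8.122
Sum of distinct covariances = 3.047
total variance = Σσ²ᵢ + 2·Σcov = 8.122 + 2 × 3.047 = 14.216
α = (6/5)·(1 − 8.122/14.216) = 0.51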